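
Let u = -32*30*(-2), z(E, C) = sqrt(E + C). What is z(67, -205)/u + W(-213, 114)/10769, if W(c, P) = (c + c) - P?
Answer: -540/10769 + I*sqrt(138)/1920 ≈ -0.050144 + 0.0061184*I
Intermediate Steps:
z(E, C) = sqrt(C + E)
W(c, P) = -P + 2*c (W(c, P) = 2*c - P = -P + 2*c)
u = 1920 (u = -960*(-2) = 1920)
z(67, -205)/u + W(-213, 114)/10769 = sqrt(-205 + 67)/1920 + (-1*114 + 2*(-213))/10769 = sqrt(-138)*(1/1920) + (-114 - 426)*(1/10769) = (I*sqrt(138))*(1/1920) - 540*1/10769 = I*sqrt(138)/1920 - 540/10769 = -540/10769 + I*sqrt(138)/1920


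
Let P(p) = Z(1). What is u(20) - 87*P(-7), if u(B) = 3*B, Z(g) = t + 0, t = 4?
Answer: -288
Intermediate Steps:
Z(g) = 4 (Z(g) = 4 + 0 = 4)
P(p) = 4
u(20) - 87*P(-7) = 3*20 - 87*4 = 60 - 348 = -288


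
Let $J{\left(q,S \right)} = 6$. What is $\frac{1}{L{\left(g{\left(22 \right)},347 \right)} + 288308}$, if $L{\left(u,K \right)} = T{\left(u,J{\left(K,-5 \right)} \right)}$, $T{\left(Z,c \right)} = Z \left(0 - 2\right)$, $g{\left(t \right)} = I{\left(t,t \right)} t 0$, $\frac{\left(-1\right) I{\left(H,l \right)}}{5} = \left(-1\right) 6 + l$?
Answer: $\frac{1}{288308} \approx 3.4685 \cdot 10^{-6}$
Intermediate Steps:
$I{\left(H,l \right)} = 30 - 5 l$ ($I{\left(H,l \right)} = - 5 \left(\left(-1\right) 6 + l\right) = - 5 \left(-6 + l\right) = 30 - 5 l$)
$g{\left(t \right)} = 0$ ($g{\left(t \right)} = \left(30 - 5 t\right) t 0 = t \left(30 - 5 t\right) 0 = 0$)
$T{\left(Z,c \right)} = - 2 Z$ ($T{\left(Z,c \right)} = Z \left(-2\right) = - 2 Z$)
$L{\left(u,K \right)} = - 2 u$
$\frac{1}{L{\left(g{\left(22 \right)},347 \right)} + 288308} = \frac{1}{\left(-2\right) 0 + 288308} = \frac{1}{0 + 288308} = \frac{1}{288308}$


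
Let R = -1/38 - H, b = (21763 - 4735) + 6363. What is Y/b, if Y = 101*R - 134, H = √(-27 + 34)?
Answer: -577/98762 - 101*√7/23391 ≈ -0.017266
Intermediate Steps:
H = √7 ≈ 2.6458
b = 23391 (b = 17028 + 6363 = 23391)
R = -1/38 - √7 ≈ -2.6721
Y = -5193/38 - 101*√7 (Y = 101*(-1/38 - √7) - 134 = (-101/38 - 101*√7) - 134 = -5193/38 - 101*√7 ≈ -403.88)
Y/b = (-5193/38 - 101*√7)/23391 = (-5193/38 - 101*√7)*(1/23391) = -577/98762 - 101*√7/23391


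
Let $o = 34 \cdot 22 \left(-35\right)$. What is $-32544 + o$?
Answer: $-58724$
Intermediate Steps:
$o = -26180$ ($o = 748 \left(-35\right) = -26180$)
$-32544 + o = -32544 - 26180 = -58724$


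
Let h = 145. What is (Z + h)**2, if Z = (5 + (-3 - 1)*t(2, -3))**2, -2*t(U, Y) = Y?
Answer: 21316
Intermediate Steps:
t(U, Y) = -Y/2
Z = 1 (Z = (5 + (-3 - 1)*(-1/2*(-3)))**2 = (5 - 4*3/2)**2 = (5 - 6)**2 = (-1)**2 = 1)
(Z + h)**2 = (1 + 145)**2 = 146**2 = 21316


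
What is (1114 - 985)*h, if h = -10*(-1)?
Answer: 1290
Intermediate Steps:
h = 10
(1114 - 985)*h = (1114 - 985)*10 = 129*10 = 1290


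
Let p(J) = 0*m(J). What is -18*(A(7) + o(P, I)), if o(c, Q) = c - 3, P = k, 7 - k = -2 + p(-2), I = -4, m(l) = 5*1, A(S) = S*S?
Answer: -990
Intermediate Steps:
A(S) = S**2
m(l) = 5
p(J) = 0 (p(J) = 0*5 = 0)
k = 9 (k = 7 - (-2 + 0) = 7 - 1*(-2) = 7 + 2 = 9)
P = 9
o(c, Q) = -3 + c
-18*(A(7) + o(P, I)) = -18*(7**2 + (-3 + 9)) = -18*(49 + 6) = -18*55 = -990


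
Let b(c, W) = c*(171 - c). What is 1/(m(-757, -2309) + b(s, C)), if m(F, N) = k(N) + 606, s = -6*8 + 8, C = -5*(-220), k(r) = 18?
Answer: -1/7816 ≈ -0.00012794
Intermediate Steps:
C = 1100
s = -40 (s = -48 + 8 = -40)
m(F, N) = 624 (m(F, N) = 18 + 606 = 624)
1/(m(-757, -2309) + b(s, C)) = 1/(624 - 40*(171 - 1*(-40))) = 1/(624 - 40*(171 + 40)) = 1/(624 - 40*211) = 1/(624 - 8440) = 1/(-7816) = -1/7816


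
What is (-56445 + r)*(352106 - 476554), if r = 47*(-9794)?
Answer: 64310121824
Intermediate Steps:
r = -460318
(-56445 + r)*(352106 - 476554) = (-56445 - 460318)*(352106 - 476554) = -516763*(-124448) = 64310121824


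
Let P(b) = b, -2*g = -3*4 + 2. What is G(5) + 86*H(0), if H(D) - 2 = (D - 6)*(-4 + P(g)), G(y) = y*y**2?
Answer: -219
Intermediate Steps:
g = 5 (g = -(-3*4 + 2)/2 = -(-12 + 2)/2 = -1/2*(-10) = 5)
G(y) = y**3
H(D) = -4 + D (H(D) = 2 + (D - 6)*(-4 + 5) = 2 + (-6 + D)*1 = 2 + (-6 + D) = -4 + D)
G(5) + 86*H(0) = 5**3 + 86*(-4 + 0) = 125 + 86*(-4) = 125 - 344 = -219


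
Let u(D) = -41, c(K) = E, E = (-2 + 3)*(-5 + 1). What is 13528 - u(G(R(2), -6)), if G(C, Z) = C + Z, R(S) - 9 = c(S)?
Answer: 13569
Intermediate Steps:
E = -4 (E = 1*(-4) = -4)
c(K) = -4
R(S) = 5 (R(S) = 9 - 4 = 5)
13528 - u(G(R(2), -6)) = 13528 - 1*(-41) = 13528 + 41 = 13569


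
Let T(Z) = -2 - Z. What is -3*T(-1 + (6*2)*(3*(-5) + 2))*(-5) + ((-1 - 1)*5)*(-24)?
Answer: 2565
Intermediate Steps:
-3*T(-1 + (6*2)*(3*(-5) + 2))*(-5) + ((-1 - 1)*5)*(-24) = -3*(-2 - (-1 + (6*2)*(3*(-5) + 2)))*(-5) + ((-1 - 1)*5)*(-24) = -3*(-2 - (-1 + 12*(-15 + 2)))*(-5) - 2*5*(-24) = -3*(-2 - (-1 + 12*(-13)))*(-5) - 10*(-24) = -3*(-2 - (-1 - 156))*(-5) + 240 = -3*(-2 - 1*(-157))*(-5) + 240 = -3*(-2 + 157)*(-5) + 240 = -3*155*(-5) + 240 = -465*(-5) + 240 = 2325 + 240 = 2565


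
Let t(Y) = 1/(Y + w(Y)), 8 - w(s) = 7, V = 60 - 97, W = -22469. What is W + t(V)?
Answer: -808885/36 ≈ -22469.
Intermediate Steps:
V = -37
w(s) = 1 (w(s) = 8 - 1*7 = 8 - 7 = 1)
t(Y) = 1/(1 + Y) (t(Y) = 1/(Y + 1) = 1/(1 + Y))
W + t(V) = -22469 + 1/(1 - 37) = -22469 + 1/(-36) = -22469 - 1/36 = -808885/36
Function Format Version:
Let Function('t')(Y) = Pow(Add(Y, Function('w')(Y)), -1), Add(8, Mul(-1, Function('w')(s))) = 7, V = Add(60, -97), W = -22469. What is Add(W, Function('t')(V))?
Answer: Rational(-808885, 36) ≈ -22469.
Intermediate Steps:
V = -37
Function('w')(s) = 1 (Function('w')(s) = Add(8, Mul(-1, 7)) = Add(8, -7) = 1)
Function('t')(Y) = Pow(Add(1, Y), -1) (Function('t')(Y) = Pow(Add(Y, 1), -1) = Pow(Add(1, Y), -1))
Add(W, Function('t')(V)) = Add(-22469, Pow(Add(1, -37), -1)) = Add(-22469, Pow(-36, -1)) = Add(-22469, Rational(-1, 36)) = Rational(-808885, 36)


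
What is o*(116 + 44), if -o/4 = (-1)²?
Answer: -640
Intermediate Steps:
o = -4 (o = -4*(-1)² = -4*1 = -4)
o*(116 + 44) = -4*(116 + 44) = -4*160 = -640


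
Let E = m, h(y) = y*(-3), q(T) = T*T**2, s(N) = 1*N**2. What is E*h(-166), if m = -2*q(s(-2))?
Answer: -63744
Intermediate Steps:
s(N) = N**2
q(T) = T**3
m = -128 (m = -2*((-2)**2)**3 = -2*4**3 = -2*64 = -128)
h(y) = -3*y
E = -128
E*h(-166) = -(-384)*(-166) = -128*498 = -63744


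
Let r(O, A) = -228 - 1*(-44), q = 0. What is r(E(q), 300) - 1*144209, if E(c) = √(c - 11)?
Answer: -144393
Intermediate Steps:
E(c) = √(-11 + c)
r(O, A) = -184 (r(O, A) = -228 + 44 = -184)
r(E(q), 300) - 1*144209 = -184 - 1*144209 = -184 - 144209 = -144393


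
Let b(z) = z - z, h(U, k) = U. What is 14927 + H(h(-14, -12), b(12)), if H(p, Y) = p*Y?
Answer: 14927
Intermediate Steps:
b(z) = 0
H(p, Y) = Y*p
14927 + H(h(-14, -12), b(12)) = 14927 + 0*(-14) = 14927 + 0 = 14927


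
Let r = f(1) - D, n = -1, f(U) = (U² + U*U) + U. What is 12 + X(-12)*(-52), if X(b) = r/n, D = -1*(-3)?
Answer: 12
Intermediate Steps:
D = 3
f(U) = U + 2*U² (f(U) = (U² + U²) + U = 2*U² + U = U + 2*U²)
r = 0 (r = 1*(1 + 2*1) - 1*3 = 1*(1 + 2) - 3 = 1*3 - 3 = 3 - 3 = 0)
X(b) = 0 (X(b) = 0/(-1) = 0*(-1) = 0)
12 + X(-12)*(-52) = 12 + 0*(-52) = 12 + 0 = 12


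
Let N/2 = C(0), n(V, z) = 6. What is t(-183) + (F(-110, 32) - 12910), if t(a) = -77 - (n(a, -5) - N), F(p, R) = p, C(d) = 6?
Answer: -13091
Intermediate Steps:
N = 12 (N = 2*6 = 12)
t(a) = -71 (t(a) = -77 - (6 - 1*12) = -77 - (6 - 12) = -77 - 1*(-6) = -77 + 6 = -71)
t(-183) + (F(-110, 32) - 12910) = -71 + (-110 - 12910) = -71 - 13020 = -13091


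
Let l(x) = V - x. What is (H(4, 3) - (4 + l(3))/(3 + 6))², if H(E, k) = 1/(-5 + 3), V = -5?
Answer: 1/324 ≈ 0.0030864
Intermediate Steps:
l(x) = -5 - x
H(E, k) = -½ (H(E, k) = 1/(-2) = -½)
(H(4, 3) - (4 + l(3))/(3 + 6))² = (-½ - (4 + (-5 - 1*3))/(3 + 6))² = (-½ - (4 + (-5 - 3))/9)² = (-½ - (4 - 8)/9)² = (-½ - (-4)/9)² = (-½ - 1*(-4/9))² = (-½ + 4/9)² = (-1/18)² = 1/324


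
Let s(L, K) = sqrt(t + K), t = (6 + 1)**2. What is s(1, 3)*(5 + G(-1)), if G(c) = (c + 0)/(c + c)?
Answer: 11*sqrt(13) ≈ 39.661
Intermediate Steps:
t = 49 (t = 7**2 = 49)
s(L, K) = sqrt(49 + K)
G(c) = 1/2 (G(c) = c/((2*c)) = c*(1/(2*c)) = 1/2)
s(1, 3)*(5 + G(-1)) = sqrt(49 + 3)*(5 + 1/2) = sqrt(52)*(11/2) = (2*sqrt(13))*(11/2) = 11*sqrt(13)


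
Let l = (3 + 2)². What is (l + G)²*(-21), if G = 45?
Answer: -102900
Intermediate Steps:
l = 25 (l = 5² = 25)
(l + G)²*(-21) = (25 + 45)²*(-21) = 70²*(-21) = 4900*(-21) = -102900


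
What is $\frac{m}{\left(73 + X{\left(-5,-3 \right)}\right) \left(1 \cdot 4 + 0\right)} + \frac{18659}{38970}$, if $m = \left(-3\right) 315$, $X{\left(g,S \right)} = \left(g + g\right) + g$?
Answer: $- \frac{16248881}{4520520} \approx -3.5945$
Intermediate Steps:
$X{\left(g,S \right)} = 3 g$ ($X{\left(g,S \right)} = 2 g + g = 3 g$)
$m = -945$
$\frac{m}{\left(73 + X{\left(-5,-3 \right)}\right) \left(1 \cdot 4 + 0\right)} + \frac{18659}{38970} = - \frac{945}{\left(73 + 3 \left(-5\right)\right) \left(1 \cdot 4 + 0\right)} + \frac{18659}{38970} = - \frac{945}{\left(73 - 15\right) \left(4 + 0\right)} + 18659 \cdot \frac{1}{38970} = - \frac{945}{58 \cdot 4} + \frac{18659}{38970} = - \frac{945}{232} + \frac{18659}{38970} = - \frac{16248881}{4520520}$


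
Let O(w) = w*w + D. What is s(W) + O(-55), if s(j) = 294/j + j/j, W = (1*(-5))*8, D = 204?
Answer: 64453/20 ≈ 3222.6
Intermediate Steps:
O(w) = 204 + w**2 (O(w) = w*w + 204 = w**2 + 204 = 204 + w**2)
W = -40 (W = -5*8 = -40)
s(j) = 1 + 294/j (s(j) = 294/j + 1 = 1 + 294/j)
s(W) + O(-55) = (294 - 40)/(-40) + (204 + (-55)**2) = -1/40*254 + (204 + 3025) = -127/20 + 3229 = 64453/20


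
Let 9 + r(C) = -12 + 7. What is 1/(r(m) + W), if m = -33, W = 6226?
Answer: 1/6212 ≈ 0.00016098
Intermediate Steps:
r(C) = -14 (r(C) = -9 + (-12 + 7) = -9 - 5 = -14)
1/(r(m) + W) = 1/(-14 + 6226) = 1/6212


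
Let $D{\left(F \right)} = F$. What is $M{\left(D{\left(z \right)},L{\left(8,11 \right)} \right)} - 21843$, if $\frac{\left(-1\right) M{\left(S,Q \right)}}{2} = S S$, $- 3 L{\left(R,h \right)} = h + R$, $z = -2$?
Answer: $-21851$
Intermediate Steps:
$L{\left(R,h \right)} = - \frac{R}{3} - \frac{h}{3}$ ($L{\left(R,h \right)} = - \frac{h + R}{3} = - \frac{R + h}{3} = - \frac{R}{3} - \frac{h}{3}$)
$M{\left(S,Q \right)} = - 2 S^{2}$ ($M{\left(S,Q \right)} = - 2 S S = - 2 S^{2}$)
$M{\left(D{\left(z \right)},L{\left(8,11 \right)} \right)} - 21843 = - 2 \left(-2\right)^{2} - 21843 = \left(-2\right) 4 - 21843 = -8 - 21843 = -21851$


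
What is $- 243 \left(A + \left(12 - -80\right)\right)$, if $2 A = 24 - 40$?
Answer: $-20412$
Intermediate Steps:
$A = -8$ ($A = \frac{24 - 40}{2} = \frac{1}{2} \left(-16\right) = -8$)
$- 243 \left(A + \left(12 - -80\right)\right) = - 243 \left(-8 + \left(12 - -80\right)\right) = - 243 \left(-8 + \left(12 + 80\right)\right) = - 243 \left(-8 + 92\right) = \left(-243\right) 84 = -20412$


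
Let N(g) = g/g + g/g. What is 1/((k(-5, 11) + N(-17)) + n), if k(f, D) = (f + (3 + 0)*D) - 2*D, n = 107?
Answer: 1/115 ≈ 0.0086956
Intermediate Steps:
k(f, D) = D + f (k(f, D) = (f + 3*D) - 2*D = D + f)
N(g) = 2 (N(g) = 1 + 1 = 2)
1/((k(-5, 11) + N(-17)) + n) = 1/(((11 - 5) + 2) + 107) = 1/((6 + 2) + 107) = 1/(8 + 107) = 1/115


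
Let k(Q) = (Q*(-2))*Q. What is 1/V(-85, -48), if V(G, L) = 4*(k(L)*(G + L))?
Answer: 1/2451456 ≈ 4.0792e-7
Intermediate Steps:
k(Q) = -2*Q² (k(Q) = (-2*Q)*Q = -2*Q²)
V(G, L) = -8*L²*(G + L) (V(G, L) = 4*((-2*L²)*(G + L)) = 4*(-2*L²*(G + L)) = -8*L²*(G + L))
1/V(-85, -48) = 1/(8*(-48)²*(-1*(-85) - 1*(-48))) = 1/(8*2304*(85 + 48)) = 1/(8*2304*133) = 1/2451456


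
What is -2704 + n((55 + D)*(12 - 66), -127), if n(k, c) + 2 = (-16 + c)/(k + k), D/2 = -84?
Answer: -33024167/12204 ≈ -2706.0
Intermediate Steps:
D = -168 (D = 2*(-84) = -168)
n(k, c) = -2 + (-16 + c)/(2*k) (n(k, c) = -2 + (-16 + c)/(k + k) = -2 + (-16 + c)/((2*k)) = -2 + (-16 + c)*(1/(2*k)) = -2 + (-16 + c)/(2*k))
-2704 + n((55 + D)*(12 - 66), -127) = -2704 + (-16 - 127 - 4*(55 - 168)*(12 - 66))/(2*(((55 - 168)*(12 - 66)))) = -2704 + (-16 - 127 - (-452)*(-54))/(2*((-113*(-54)))) = -2704 + (½)*(-16 - 127 - 4*6102)/6102 = -2704 + (½)*(1/6102)*(-16 - 127 - 24408) = -2704 + (½)*(1/6102)*(-24551) = -2704 - 24551/12204 = -33024167/12204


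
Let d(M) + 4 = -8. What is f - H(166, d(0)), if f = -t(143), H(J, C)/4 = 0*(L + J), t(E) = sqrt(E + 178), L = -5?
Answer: -sqrt(321) ≈ -17.916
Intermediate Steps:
d(M) = -12 (d(M) = -4 - 8 = -12)
t(E) = sqrt(178 + E)
H(J, C) = 0 (H(J, C) = 4*(0*(-5 + J)) = 4*0 = 0)
f = -sqrt(321) (f = -sqrt(178 + 143) = -sqrt(321) ≈ -17.916)
f - H(166, d(0)) = -sqrt(321) - 1*0 = -sqrt(321) + 0 = -sqrt(321)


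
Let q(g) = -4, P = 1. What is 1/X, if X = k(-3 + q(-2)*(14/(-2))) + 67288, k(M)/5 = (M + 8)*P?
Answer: 1/67453 ≈ 1.4825e-5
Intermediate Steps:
k(M) = 40 + 5*M (k(M) = 5*((M + 8)*1) = 5*((8 + M)*1) = 5*(8 + M) = 40 + 5*M)
X = 67453 (X = (40 + 5*(-3 - 56/(-2))) + 67288 = (40 + 5*(-3 - 56*(-1)/2)) + 67288 = (40 + 5*(-3 - 4*(-7))) + 67288 = (40 + 5*(-3 + 28)) + 67288 = (40 + 5*25) + 67288 = (40 + 125) + 67288 = 165 + 67288 = 67453)
1/X = 1/67453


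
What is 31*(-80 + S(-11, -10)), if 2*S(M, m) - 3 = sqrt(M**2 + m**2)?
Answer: -4867/2 + 31*sqrt(221)/2 ≈ -2203.1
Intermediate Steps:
S(M, m) = 3/2 + sqrt(M**2 + m**2)/2
31*(-80 + S(-11, -10)) = 31*(-80 + (3/2 + sqrt((-11)**2 + (-10)**2)/2)) = 31*(-80 + (3/2 + sqrt(121 + 100)/2)) = 31*(-80 + (3/2 + sqrt(221)/2)) = 31*(-157/2 + sqrt(221)/2) = -4867/2 + 31*sqrt(221)/2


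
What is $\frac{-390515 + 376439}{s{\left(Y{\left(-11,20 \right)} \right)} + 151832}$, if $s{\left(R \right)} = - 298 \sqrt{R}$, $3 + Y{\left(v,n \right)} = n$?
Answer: $- \frac{534296808}{5762861639} - \frac{1048662 \sqrt{17}}{5762861639} \approx -0.093464$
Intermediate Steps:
$Y{\left(v,n \right)} = -3 + n$
$\frac{-390515 + 376439}{s{\left(Y{\left(-11,20 \right)} \right)} + 151832} = \frac{-390515 + 376439}{- 298 \sqrt{-3 + 20} + 151832} = - \frac{14076}{- 298 \sqrt{17} + 151832} = - \frac{14076}{151832 - 298 \sqrt{17}}$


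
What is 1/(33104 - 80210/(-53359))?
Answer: 53359/1766476546 ≈ 3.0206e-5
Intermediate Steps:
1/(33104 - 80210/(-53359)) = 1/(33104 - 80210*(-1/53359)) = 1/(33104 + 80210/53359) = 1/(1766476546/53359) = 53359/1766476546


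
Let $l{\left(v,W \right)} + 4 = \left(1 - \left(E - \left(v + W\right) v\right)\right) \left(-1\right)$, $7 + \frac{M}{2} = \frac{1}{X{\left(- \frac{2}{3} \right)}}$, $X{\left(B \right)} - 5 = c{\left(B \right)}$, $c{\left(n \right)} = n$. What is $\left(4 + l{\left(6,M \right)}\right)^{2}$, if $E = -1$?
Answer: $\frac{315844}{169} \approx 1868.9$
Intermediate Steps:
$X{\left(B \right)} = 5 + B$
$M = - \frac{176}{13}$ ($M = -14 + \frac{2}{5 - \frac{2}{3}} = -14 + \frac{2}{\frac{13}{3}} = -14 + 2 \cdot \frac{3}{13} = -14 + \frac{6}{13} = - \frac{176}{13} \approx -13.538$)
$l{\left(v,W \right)} = -6 - v \left(W + v\right)$ ($l{\left(v,W \right)} = -4 + \left(1 + \left(\left(v + W\right) v - -1\right)\right) \left(-1\right) = -4 + \left(1 + \left(\left(W + v\right) v + 1\right)\right) \left(-1\right) = -4 + \left(1 + \left(v \left(W + v\right) + 1\right)\right) \left(-1\right) = -4 + \left(1 + \left(1 + v \left(W + v\right)\right)\right) \left(-1\right) = -4 + \left(2 + v \left(W + v\right)\right) \left(-1\right) = -4 - \left(2 + v \left(W + v\right)\right) = -6 - v \left(W + v\right)$)
$\left(4 + l{\left(6,M \right)}\right)^{2} = \left(4 - \left(42 - \frac{1056}{13}\right)\right)^{2} = \left(4 - - \frac{510}{13}\right)^{2} = \left(4 + \frac{510}{13}\right)^{2} = \left(\frac{562}{13}\right)^{2} = \frac{315844}{169}$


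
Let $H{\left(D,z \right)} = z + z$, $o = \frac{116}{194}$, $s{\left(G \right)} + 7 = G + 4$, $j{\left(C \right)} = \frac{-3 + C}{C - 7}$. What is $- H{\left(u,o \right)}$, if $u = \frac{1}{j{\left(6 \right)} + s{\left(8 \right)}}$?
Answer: $- \frac{116}{97} \approx -1.1959$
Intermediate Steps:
$j{\left(C \right)} = \frac{-3 + C}{-7 + C}$
$s{\left(G \right)} = -3 + G$ ($s{\left(G \right)} = -7 + \left(G + 4\right) = -7 + \left(4 + G\right) = -3 + G$)
$u = \frac{1}{2}$ ($u = \frac{1}{\frac{-3 + 6}{-7 + 6} + \left(-3 + 8\right)} = \frac{1}{\frac{1}{-1} \cdot 3 + 5} = \frac{1}{\left(-1\right) 3 + 5} = \frac{1}{-3 + 5} = \frac{1}{2} \approx 0.5$)
$o = \frac{58}{97}$ ($o = 116 \cdot \frac{1}{194} = \frac{58}{97} \approx 0.59794$)
$H{\left(D,z \right)} = 2 z$
$- H{\left(u,o \right)} = - \frac{2 \cdot 58}{97} = \left(-1\right) \frac{116}{97} = - \frac{116}{97}$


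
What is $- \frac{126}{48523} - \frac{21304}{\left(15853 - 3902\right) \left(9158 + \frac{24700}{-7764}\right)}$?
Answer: $- \frac{28764257302950}{10304505878718619} \approx -0.0027914$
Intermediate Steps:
$- \frac{126}{48523} - \frac{21304}{\left(15853 - 3902\right) \left(9158 + \frac{24700}{-7764}\right)} = \left(-126\right) \frac{1}{48523} - \frac{21304}{11951 \left(9158 + 24700 \left(- \frac{1}{7764}\right)\right)} = - \frac{126}{48523} - \frac{21304}{11951 \left(9158 - \frac{6175}{1941}\right)} = - \frac{126}{48523} - \frac{21304}{11951 \cdot \frac{17769503}{1941}} = - \frac{126}{48523} - \frac{21304}{\frac{212363330353}{1941}} = - \frac{126}{48523} - \frac{41351064}{212363330353} = - \frac{28764257302950}{10304505878718619}$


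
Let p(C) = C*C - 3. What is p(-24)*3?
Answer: 1719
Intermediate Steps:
p(C) = -3 + C**2 (p(C) = C**2 - 3 = -3 + C**2)
p(-24)*3 = (-3 + (-24)**2)*3 = (-3 + 576)*3 = 573*3 = 1719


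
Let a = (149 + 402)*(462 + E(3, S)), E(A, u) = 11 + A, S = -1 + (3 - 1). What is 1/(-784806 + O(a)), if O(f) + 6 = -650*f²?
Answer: -1/44712655899212 ≈ -2.2365e-14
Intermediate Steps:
S = 1 (S = -1 + 2 = 1)
a = 262276 (a = (149 + 402)*(462 + (11 + 3)) = 551*(462 + 14) = 551*476 = 262276)
O(f) = -6 - 650*f²
1/(-784806 + O(a)) = 1/(-784806 + (-6 - 650*262276²)) = 1/(-784806 + (-6 - 650*68788700176)) = 1/(-784806 + (-6 - 44712655114400)) = 1/(-784806 - 44712655114406) = 1/(-44712655899212) = -1/44712655899212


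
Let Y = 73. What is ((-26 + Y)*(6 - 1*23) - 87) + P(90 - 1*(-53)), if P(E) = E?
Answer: -743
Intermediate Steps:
((-26 + Y)*(6 - 1*23) - 87) + P(90 - 1*(-53)) = ((-26 + 73)*(6 - 1*23) - 87) + (90 - 1*(-53)) = (47*(6 - 23) - 87) + (90 + 53) = (47*(-17) - 87) + 143 = (-799 - 87) + 143 = -886 + 143 = -743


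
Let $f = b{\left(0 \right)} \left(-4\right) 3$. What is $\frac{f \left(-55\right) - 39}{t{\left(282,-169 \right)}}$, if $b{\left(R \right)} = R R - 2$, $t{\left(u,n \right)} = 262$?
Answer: $- \frac{1359}{262} \approx -5.187$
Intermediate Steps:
$b{\left(R \right)} = -2 + R^{2}$ ($b{\left(R \right)} = R^{2} - 2 = -2 + R^{2}$)
$f = 24$ ($f = \left(-2 + 0^{2}\right) \left(-4\right) 3 = \left(-2 + 0\right) \left(-4\right) 3 = \left(-2\right) \left(-4\right) 3 = 8 \cdot 3 = 24$)
$\frac{f \left(-55\right) - 39}{t{\left(282,-169 \right)}} = \frac{24 \left(-55\right) - 39}{262} = \left(-1320 - 39\right) \frac{1}{262} = \left(-1359\right) \frac{1}{262} = - \frac{1359}{262}$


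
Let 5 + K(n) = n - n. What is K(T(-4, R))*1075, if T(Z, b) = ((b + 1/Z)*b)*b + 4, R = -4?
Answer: -5375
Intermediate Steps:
T(Z, b) = 4 + b²*(b + 1/Z) (T(Z, b) = (b*(b + 1/Z))*b + 4 = b²*(b + 1/Z) + 4 = 4 + b²*(b + 1/Z))
K(n) = -5 (K(n) = -5 + (n - n) = -5 + 0 = -5)
K(T(-4, R))*1075 = -5*1075 = -5375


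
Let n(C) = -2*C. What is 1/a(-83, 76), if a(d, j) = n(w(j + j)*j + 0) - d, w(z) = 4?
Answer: -1/525 ≈ -0.0019048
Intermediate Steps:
a(d, j) = -d - 8*j (a(d, j) = -2*(4*j + 0) - d = -8*j - d = -d - 8*j)
1/a(-83, 76) = 1/(-1*(-83) - 8*76) = 1/(83 - 608) = 1/(-525) = -1/525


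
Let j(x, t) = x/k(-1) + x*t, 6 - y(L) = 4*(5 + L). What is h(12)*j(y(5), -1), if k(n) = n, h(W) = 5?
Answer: 340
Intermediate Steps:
y(L) = -14 - 4*L (y(L) = 6 - 4*(5 + L) = 6 - (20 + 4*L) = 6 + (-20 - 4*L) = -14 - 4*L)
j(x, t) = -x + t*x (j(x, t) = x/(-1) + x*t = -x + t*x)
h(12)*j(y(5), -1) = 5*((-14 - 4*5)*(-1 - 1)) = 5*((-14 - 20)*(-2)) = 5*(-34*(-2)) = 5*68 = 340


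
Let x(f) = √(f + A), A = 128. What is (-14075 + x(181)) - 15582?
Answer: -29657 + √309 ≈ -29639.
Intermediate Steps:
x(f) = √(128 + f) (x(f) = √(f + 128) = √(128 + f))
(-14075 + x(181)) - 15582 = (-14075 + √(128 + 181)) - 15582 = (-14075 + √309) - 15582 = -29657 + √309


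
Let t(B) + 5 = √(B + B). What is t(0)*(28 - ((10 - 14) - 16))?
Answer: -240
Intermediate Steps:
t(B) = -5 + √2*√B (t(B) = -5 + √(B + B) = -5 + √(2*B) = -5 + √2*√B)
t(0)*(28 - ((10 - 14) - 16)) = (-5 + √2*√0)*(28 - ((10 - 14) - 16)) = (-5 + √2*0)*(28 - (-4 - 16)) = (-5 + 0)*(28 - 1*(-20)) = -5*(28 + 20) = -5*48 = -240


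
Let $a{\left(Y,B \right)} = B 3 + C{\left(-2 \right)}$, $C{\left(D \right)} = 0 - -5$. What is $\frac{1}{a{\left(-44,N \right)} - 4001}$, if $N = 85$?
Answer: $- \frac{1}{3741} \approx -0.00026731$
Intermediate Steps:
$C{\left(D \right)} = 5$ ($C{\left(D \right)} = 0 + 5 = 5$)
$a{\left(Y,B \right)} = 5 + 3 B$ ($a{\left(Y,B \right)} = B 3 + 5 = 3 B + 5 = 5 + 3 B$)
$\frac{1}{a{\left(-44,N \right)} - 4001} = \frac{1}{\left(5 + 3 \cdot 85\right) - 4001} = \frac{1}{\left(5 + 255\right) - 4001} = \frac{1}{260 - 4001} = \frac{1}{-3741} = - \frac{1}{3741}$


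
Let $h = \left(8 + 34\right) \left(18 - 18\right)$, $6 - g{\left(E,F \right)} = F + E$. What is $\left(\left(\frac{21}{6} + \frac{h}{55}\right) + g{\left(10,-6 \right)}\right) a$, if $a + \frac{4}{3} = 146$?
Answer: $\frac{2387}{3} \approx 795.67$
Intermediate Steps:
$a = \frac{434}{3}$ ($a = - \frac{4}{3} + 146 = \frac{434}{3} \approx 144.67$)
$g{\left(E,F \right)} = 6 - E - F$ ($g{\left(E,F \right)} = 6 - \left(F + E\right) = 6 - \left(E + F\right) = 6 - E - F$)
$h = 0$ ($h = 42 \cdot 0 = 0$)
$\left(\left(\frac{21}{6} + \frac{h}{55}\right) + g{\left(10,-6 \right)}\right) a = \left(\left(\frac{21}{6} + \frac{0}{55}\right) - -2\right) \frac{434}{3} = \left(\left(21 \cdot \frac{1}{6} + 0 \cdot \frac{1}{55}\right) + \left(6 - 10 + 6\right)\right) \frac{434}{3} = \left(\left(\frac{7}{2} + 0\right) + 2\right) \frac{434}{3} = \left(\frac{7}{2} + 2\right) \frac{434}{3} = \frac{11}{2} \cdot \frac{434}{3} = \frac{2387}{3}$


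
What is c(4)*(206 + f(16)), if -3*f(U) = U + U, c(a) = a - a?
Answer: 0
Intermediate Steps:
c(a) = 0
f(U) = -2*U/3 (f(U) = -(U + U)/3 = -2*U/3)
c(4)*(206 + f(16)) = 0*(206 - 2/3*16) = 0*(206 - 32/3) = 0*(586/3) = 0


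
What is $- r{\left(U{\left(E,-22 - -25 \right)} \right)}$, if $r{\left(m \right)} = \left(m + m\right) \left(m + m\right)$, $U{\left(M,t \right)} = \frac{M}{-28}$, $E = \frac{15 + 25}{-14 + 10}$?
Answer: $- \frac{25}{49} \approx -0.5102$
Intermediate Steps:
$E = -10$ ($E = \frac{40}{-4} = 40 \left(- \frac{1}{4}\right) = -10$)
$U{\left(M,t \right)} = - \frac{M}{28}$ ($U{\left(M,t \right)} = M \left(- \frac{1}{28}\right) = - \frac{M}{28}$)
$r{\left(m \right)} = 4 m^{2}$ ($r{\left(m \right)} = 2 m 2 m = 4 m^{2}$)
$- r{\left(U{\left(E,-22 - -25 \right)} \right)} = - 4 \left(\left(- \frac{1}{28}\right) \left(-10\right)\right)^{2} = - 4 \left(\frac{5}{14}\right)^{2} = - \frac{4 \cdot 25}{196} = \left(-1\right) \frac{25}{49} = - \frac{25}{49}$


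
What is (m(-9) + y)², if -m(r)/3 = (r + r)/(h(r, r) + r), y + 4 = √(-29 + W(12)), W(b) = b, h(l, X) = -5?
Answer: 2192/49 - 110*I*√17/7 ≈ 44.735 - 64.792*I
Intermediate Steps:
y = -4 + I*√17 (y = -4 + √(-29 + 12) = -4 + √(-17) = -4 + I*√17 ≈ -4.0 + 4.1231*I)
m(r) = -6*r/(-5 + r) (m(r) = -3*(r + r)/(-5 + r) = -3*2*r/(-5 + r) = -6*r/(-5 + r))
(m(-9) + y)² = (-6*(-9)/(-5 - 9) + (-4 + I*√17))² = (-6*(-9)/(-14) + (-4 + I*√17))² = (-6*(-9)*(-1/14) + (-4 + I*√17))² = (-27/7 + (-4 + I*√17))² = (-55/7 + I*√17)²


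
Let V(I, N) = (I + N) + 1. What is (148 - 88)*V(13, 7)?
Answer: 1260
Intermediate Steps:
V(I, N) = 1 + I + N
(148 - 88)*V(13, 7) = (148 - 88)*(1 + 13 + 7) = 60*21 = 1260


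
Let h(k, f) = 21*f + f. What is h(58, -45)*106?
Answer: -104940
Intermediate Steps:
h(k, f) = 22*f
h(58, -45)*106 = (22*(-45))*106 = -990*106 = -104940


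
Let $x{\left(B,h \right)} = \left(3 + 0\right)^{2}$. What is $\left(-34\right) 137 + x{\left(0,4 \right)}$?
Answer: $-4649$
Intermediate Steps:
$x{\left(B,h \right)} = 9$ ($x{\left(B,h \right)} = 3^{2} = 9$)
$\left(-34\right) 137 + x{\left(0,4 \right)} = \left(-34\right) 137 + 9 = -4658 + 9 = -4649$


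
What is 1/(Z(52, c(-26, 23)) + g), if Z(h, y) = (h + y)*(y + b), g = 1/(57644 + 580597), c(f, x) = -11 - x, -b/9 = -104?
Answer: 638241/10362480877 ≈ 6.1592e-5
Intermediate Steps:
b = 936 (b = -9*(-104) = 936)
g = 1/638241 ≈ 1.5668e-6
Z(h, y) = (936 + y)*(h + y) (Z(h, y) = (h + y)*(y + 936) = (h + y)*(936 + y) = (936 + y)*(h + y))
1/(Z(52, c(-26, 23)) + g) = 1/(((-11 - 1*23)² + 936*52 + 936*(-11 - 1*23) + 52*(-11 - 1*23)) + 1/638241) = 1/(((-11 - 23)² + 48672 + 936*(-11 - 23) + 52*(-11 - 23)) + 1/638241) = 1/(((-34)² + 48672 + 936*(-34) + 52*(-34)) + 1/638241) = 1/((1156 + 48672 - 31824 - 1768) + 1/638241) = 1/(16236 + 1/638241) = 1/(10362480877/638241) = 638241/10362480877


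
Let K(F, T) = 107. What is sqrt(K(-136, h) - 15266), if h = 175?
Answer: I*sqrt(15159) ≈ 123.12*I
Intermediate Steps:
sqrt(K(-136, h) - 15266) = sqrt(107 - 15266) = sqrt(-15159) = I*sqrt(15159)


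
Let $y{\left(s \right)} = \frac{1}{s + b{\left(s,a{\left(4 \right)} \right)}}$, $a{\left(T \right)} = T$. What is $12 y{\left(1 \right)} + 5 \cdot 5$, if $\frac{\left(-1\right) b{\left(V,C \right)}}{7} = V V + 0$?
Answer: $23$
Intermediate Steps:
$b{\left(V,C \right)} = - 7 V^{2}$ ($b{\left(V,C \right)} = - 7 \left(V V + 0\right) = - 7 \left(V^{2} + 0\right) = - 7 V^{2}$)
$y{\left(s \right)} = \frac{1}{s - 7 s^{2}}$
$12 y{\left(1 \right)} + 5 \cdot 5 = 12 \left(- \frac{1}{1 \left(-1 + 7 \cdot 1\right)}\right) + 5 \cdot 5 = 12 \left(\left(-1\right) 1 \frac{1}{-1 + 7}\right) + 25 = 12 \left(\left(-1\right) 1 \cdot \frac{1}{6}\right) + 25 = 12 \left(- \frac{1}{6}\right) + 25 = -2 + 25 = 23$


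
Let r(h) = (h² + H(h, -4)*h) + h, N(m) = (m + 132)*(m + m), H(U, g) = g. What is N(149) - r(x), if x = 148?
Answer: 62278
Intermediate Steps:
N(m) = 2*m*(132 + m) (N(m) = (132 + m)*(2*m) = 2*m*(132 + m))
r(h) = h² - 3*h (r(h) = (h² - 4*h) + h = h² - 3*h)
N(149) - r(x) = 2*149*(132 + 149) - 148*(-3 + 148) = 2*149*281 - 148*145 = 83738 - 1*21460 = 83738 - 21460 = 62278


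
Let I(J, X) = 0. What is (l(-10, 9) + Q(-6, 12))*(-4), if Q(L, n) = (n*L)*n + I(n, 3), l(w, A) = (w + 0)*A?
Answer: 3816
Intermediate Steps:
l(w, A) = A*w (l(w, A) = w*A = A*w)
Q(L, n) = L*n**2 (Q(L, n) = (n*L)*n + 0 = (L*n)*n + 0 = L*n**2 + 0 = L*n**2)
(l(-10, 9) + Q(-6, 12))*(-4) = (9*(-10) - 6*12**2)*(-4) = (-90 - 6*144)*(-4) = (-90 - 864)*(-4) = -954*(-4) = 3816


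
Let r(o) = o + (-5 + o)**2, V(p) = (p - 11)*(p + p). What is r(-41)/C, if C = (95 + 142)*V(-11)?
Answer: 2075/114708 ≈ 0.018089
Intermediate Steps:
V(p) = 2*p*(-11 + p) (V(p) = (-11 + p)*(2*p) = 2*p*(-11 + p))
C = 114708 (C = (95 + 142)*(2*(-11)*(-11 - 11)) = 237*(2*(-11)*(-22)) = 237*484 = 114708)
r(-41)/C = (-41 + (-5 - 41)**2)/114708 = (-41 + (-46)**2)*(1/114708) = (-41 + 2116)*(1/114708) = 2075*(1/114708) = 2075/114708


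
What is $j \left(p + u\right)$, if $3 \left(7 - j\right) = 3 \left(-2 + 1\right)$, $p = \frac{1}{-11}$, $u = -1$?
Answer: $- \frac{96}{11} \approx -8.7273$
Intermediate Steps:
$p = - \frac{1}{11} \approx -0.090909$
$j = 8$ ($j = 7 - \frac{3 \left(-2 + 1\right)}{3} = 7 - \frac{3 \left(-1\right)}{3} = 7 - -1 = 7 + 1 = 8$)
$j \left(p + u\right) = 8 \left(- \frac{1}{11} - 1\right) = 8 \left(- \frac{12}{11}\right) = - \frac{96}{11}$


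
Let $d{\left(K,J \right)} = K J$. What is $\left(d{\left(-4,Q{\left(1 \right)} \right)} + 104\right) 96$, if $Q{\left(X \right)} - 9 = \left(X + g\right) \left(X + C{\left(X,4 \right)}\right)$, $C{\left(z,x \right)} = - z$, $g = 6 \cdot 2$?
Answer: $6528$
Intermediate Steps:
$g = 12$
$Q{\left(X \right)} = 9$ ($Q{\left(X \right)} = 9 + \left(X + 12\right) \left(X - X\right) = 9 + \left(12 + X\right) 0 = 9 + 0 = 9$)
$d{\left(K,J \right)} = J K$
$\left(d{\left(-4,Q{\left(1 \right)} \right)} + 104\right) 96 = \left(9 \left(-4\right) + 104\right) 96 = \left(-36 + 104\right) 96 = 68 \cdot 96 = 6528$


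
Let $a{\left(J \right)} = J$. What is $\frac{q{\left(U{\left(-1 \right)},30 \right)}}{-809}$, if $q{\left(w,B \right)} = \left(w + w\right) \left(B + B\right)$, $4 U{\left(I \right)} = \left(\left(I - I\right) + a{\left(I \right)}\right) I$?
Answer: $- \frac{30}{809} \approx -0.037083$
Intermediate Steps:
$U{\left(I \right)} = \frac{I^{2}}{4}$ ($U{\left(I \right)} = \frac{\left(\left(I - I\right) + I\right) I}{4} = \frac{\left(0 + I\right) I}{4} = \frac{I I}{4} = \frac{I^{2}}{4}$)
$q{\left(w,B \right)} = 4 B w$ ($q{\left(w,B \right)} = 2 w 2 B = 4 B w$)
$\frac{q{\left(U{\left(-1 \right)},30 \right)}}{-809} = \frac{4 \cdot 30 \frac{\left(-1\right)^{2}}{4}}{-809} = 4 \cdot 30 \cdot \frac{1}{4} \cdot 1 \left(- \frac{1}{809}\right) = 4 \cdot 30 \cdot \frac{1}{4} \left(- \frac{1}{809}\right) = 30 \left(- \frac{1}{809}\right) = - \frac{30}{809}$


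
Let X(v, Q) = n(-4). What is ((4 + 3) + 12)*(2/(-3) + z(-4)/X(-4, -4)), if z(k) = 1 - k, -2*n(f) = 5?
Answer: -152/3 ≈ -50.667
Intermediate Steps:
n(f) = -5/2 (n(f) = -½*5 = -5/2)
X(v, Q) = -5/2
((4 + 3) + 12)*(2/(-3) + z(-4)/X(-4, -4)) = ((4 + 3) + 12)*(2/(-3) + (1 - 1*(-4))/(-5/2)) = (7 + 12)*(2*(-⅓) + (1 + 4)*(-⅖)) = 19*(-⅔ + 5*(-⅖)) = 19*(-⅔ - 2) = 19*(-8/3) = -152/3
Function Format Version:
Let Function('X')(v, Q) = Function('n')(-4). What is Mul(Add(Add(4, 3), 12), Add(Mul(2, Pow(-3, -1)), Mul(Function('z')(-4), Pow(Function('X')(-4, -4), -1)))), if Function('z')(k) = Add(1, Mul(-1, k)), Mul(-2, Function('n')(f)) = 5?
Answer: Rational(-152, 3) ≈ -50.667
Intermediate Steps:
Function('n')(f) = Rational(-5, 2) (Function('n')(f) = Mul(Rational(-1, 2), 5) = Rational(-5, 2))
Function('X')(v, Q) = Rational(-5, 2)
Mul(Add(Add(4, 3), 12), Add(Mul(2, Pow(-3, -1)), Mul(Function('z')(-4), Pow(Function('X')(-4, -4), -1)))) = Mul(Add(Add(4, 3), 12), Add(Mul(2, Pow(-3, -1)), Mul(Add(1, Mul(-1, -4)), Pow(Rational(-5, 2), -1)))) = Mul(Add(7, 12), Add(Mul(2, Rational(-1, 3)), Mul(Add(1, 4), Rational(-2, 5)))) = Mul(19, Add(Rational(-2, 3), Mul(5, Rational(-2, 5)))) = Mul(19, Add(Rational(-2, 3), -2)) = Mul(19, Rational(-8, 3)) = Rational(-152, 3)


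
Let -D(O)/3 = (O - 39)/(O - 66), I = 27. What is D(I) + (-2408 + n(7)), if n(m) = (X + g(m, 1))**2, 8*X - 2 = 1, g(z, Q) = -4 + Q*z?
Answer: -1994747/832 ≈ -2397.5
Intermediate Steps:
X = 3/8 (X = 1/4 + (1/8)*1 = 1/4 + 1/8 = 3/8 ≈ 0.37500)
n(m) = (-29/8 + m)**2 (n(m) = (3/8 + (-4 + 1*m))**2 = (3/8 + (-4 + m))**2 = (-29/8 + m)**2)
D(O) = -3*(-39 + O)/(-66 + O) (D(O) = -3*(O - 39)/(O - 66) = -3*(-39 + O)/(-66 + O))
D(I) + (-2408 + n(7)) = 3*(39 - 1*27)/(-66 + 27) + (-2408 + (-29 + 8*7)**2/64) = 3*(39 - 27)/(-39) + (-2408 + (-29 + 56)**2/64) = 3*(-1/39)*12 + (-2408 + (1/64)*27**2) = -12/13 + (-2408 + (1/64)*729) = -12/13 + (-2408 + 729/64) = -12/13 - 153383/64 = -1994747/832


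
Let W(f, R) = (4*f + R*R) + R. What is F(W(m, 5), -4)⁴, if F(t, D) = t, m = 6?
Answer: 8503056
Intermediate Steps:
W(f, R) = R + R² + 4*f (W(f, R) = (4*f + R²) + R = (R² + 4*f) + R = R + R² + 4*f)
F(W(m, 5), -4)⁴ = (5 + 5² + 4*6)⁴ = (5 + 25 + 24)⁴ = 54⁴ = 8503056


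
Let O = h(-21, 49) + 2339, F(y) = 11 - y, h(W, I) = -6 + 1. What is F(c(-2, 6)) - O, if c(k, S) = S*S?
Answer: -2359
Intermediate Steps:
c(k, S) = S²
h(W, I) = -5
O = 2334 (O = -5 + 2339 = 2334)
F(c(-2, 6)) - O = (11 - 1*6²) - 1*2334 = (11 - 1*36) - 2334 = (11 - 36) - 2334 = -25 - 2334 = -2359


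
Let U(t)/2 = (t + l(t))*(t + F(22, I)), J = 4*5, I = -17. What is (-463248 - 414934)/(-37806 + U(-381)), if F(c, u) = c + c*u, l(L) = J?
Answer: -439091/245710 ≈ -1.7870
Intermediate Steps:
J = 20
l(L) = 20
U(t) = 2*(-352 + t)*(20 + t) (U(t) = 2*((t + 20)*(t + 22*(1 - 17))) = 2*((20 + t)*(t + 22*(-16))) = 2*((20 + t)*(t - 352)) = 2*((20 + t)*(-352 + t)) = 2*((-352 + t)*(20 + t)) = 2*(-352 + t)*(20 + t))
(-463248 - 414934)/(-37806 + U(-381)) = (-463248 - 414934)/(-37806 + (-14080 - 664*(-381) + 2*(-381)²)) = -878182/(-37806 + (-14080 + 252984 + 2*145161)) = -878182/(-37806 + (-14080 + 252984 + 290322)) = -878182/(-37806 + 529226) = -878182/491420 = -878182*1/491420 = -439091/245710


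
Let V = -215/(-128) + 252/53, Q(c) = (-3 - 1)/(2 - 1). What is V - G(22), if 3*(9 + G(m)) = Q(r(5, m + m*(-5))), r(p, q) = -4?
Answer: 341257/20352 ≈ 16.768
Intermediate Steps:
Q(c) = -4 (Q(c) = -4/1 = -4*1 = -4)
G(m) = -31/3 (G(m) = -9 + (⅓)*(-4) = -9 - 4/3 = -31/3)
V = 43651/6784 (V = -215*(-1/128) + 252*(1/53) = 215/128 + 252/53 = 43651/6784 ≈ 6.4344)
V - G(22) = 43651/6784 - 1*(-31/3) = 43651/6784 + 31/3 = 341257/20352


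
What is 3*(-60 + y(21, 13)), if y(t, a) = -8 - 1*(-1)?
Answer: -201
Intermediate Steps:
y(t, a) = -7 (y(t, a) = -8 + 1 = -7)
3*(-60 + y(21, 13)) = 3*(-60 - 7) = 3*(-67) = -201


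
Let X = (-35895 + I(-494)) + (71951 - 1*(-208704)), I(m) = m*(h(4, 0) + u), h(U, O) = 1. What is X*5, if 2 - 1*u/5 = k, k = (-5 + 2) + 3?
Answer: 1196630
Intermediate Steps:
k = 0 (k = -3 + 3 = 0)
u = 10 (u = 10 - 5*0 = 10 + 0 = 10)
I(m) = 11*m (I(m) = m*(1 + 10) = m*11 = 11*m)
X = 239326 (X = (-35895 + 11*(-494)) + (71951 - 1*(-208704)) = (-35895 - 5434) + (71951 + 208704) = -41329 + 280655 = 239326)
X*5 = 239326*5 = 1196630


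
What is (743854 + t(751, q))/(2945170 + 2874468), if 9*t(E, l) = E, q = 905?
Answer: 6695437/52376742 ≈ 0.12783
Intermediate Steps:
t(E, l) = E/9
(743854 + t(751, q))/(2945170 + 2874468) = (743854 + (⅑)*751)/(2945170 + 2874468) = (743854 + 751/9)/5819638 = (6695437/9)*(1/5819638) = 6695437/52376742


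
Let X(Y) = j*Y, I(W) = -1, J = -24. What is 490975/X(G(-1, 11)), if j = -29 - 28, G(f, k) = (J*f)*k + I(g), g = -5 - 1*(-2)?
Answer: -490975/14991 ≈ -32.751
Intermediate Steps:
g = -3 (g = -5 + 2 = -3)
G(f, k) = -1 - 24*f*k (G(f, k) = (-24*f)*k - 1 = -24*f*k - 1 = -1 - 24*f*k)
j = -57
X(Y) = -57*Y
490975/X(G(-1, 11)) = 490975/((-57*(-1 - 24*(-1)*11))) = 490975/((-57*(-1 + 264))) = 490975/((-57*263)) = 490975/(-14991) = 490975*(-1/14991) = -490975/14991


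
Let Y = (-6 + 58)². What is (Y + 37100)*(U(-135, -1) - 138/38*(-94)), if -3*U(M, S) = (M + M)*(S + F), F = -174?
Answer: -11653178256/19 ≈ -6.1332e+8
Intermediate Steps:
Y = 2704 (Y = 52² = 2704)
U(M, S) = -2*M*(-174 + S)/3 (U(M, S) = -(M + M)*(S - 174)/3 = -2*M*(-174 + S)/3)
(Y + 37100)*(U(-135, -1) - 138/38*(-94)) = (2704 + 37100)*((⅔)*(-135)*(174 - 1*(-1)) - 138/38*(-94)) = 39804*((⅔)*(-135)*(174 + 1) - 138*1/38*(-94)) = 39804*((⅔)*(-135)*175 - 69/19*(-94)) = 39804*(-15750 + 6486/19) = 39804*(-292764/19) = -11653178256/19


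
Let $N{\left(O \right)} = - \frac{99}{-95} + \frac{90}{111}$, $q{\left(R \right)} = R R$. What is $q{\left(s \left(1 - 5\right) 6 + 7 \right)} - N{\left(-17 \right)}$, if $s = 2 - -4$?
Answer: $\frac{65966522}{3515} \approx 18767.0$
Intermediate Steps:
$s = 6$ ($s = 2 + 4 = 6$)
$q{\left(R \right)} = R^{2}$
$N{\left(O \right)} = \frac{6513}{3515}$ ($N{\left(O \right)} = \left(-99\right) \left(- \frac{1}{95}\right) + 90 \cdot \frac{1}{111} = \frac{99}{95} + \frac{30}{37} = \frac{6513}{3515}$)
$q{\left(s \left(1 - 5\right) 6 + 7 \right)} - N{\left(-17 \right)} = \left(6 \left(1 - 5\right) 6 + 7\right)^{2} - \frac{6513}{3515} = \left(6 \left(\left(-4\right) 6\right) + 7\right)^{2} - \frac{6513}{3515} = \left(6 \left(-24\right) + 7\right)^{2} - \frac{6513}{3515} = \left(-144 + 7\right)^{2} - \frac{6513}{3515} = \left(-137\right)^{2} - \frac{6513}{3515} = 18769 - \frac{6513}{3515} = \frac{65966522}{3515}$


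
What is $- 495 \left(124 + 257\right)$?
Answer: $-188595$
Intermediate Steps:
$- 495 \left(124 + 257\right) = \left(-495\right) 381 = -188595$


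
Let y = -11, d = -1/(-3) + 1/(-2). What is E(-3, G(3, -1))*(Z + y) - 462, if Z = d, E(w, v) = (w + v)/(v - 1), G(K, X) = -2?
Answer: -8651/18 ≈ -480.61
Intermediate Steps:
E(w, v) = (v + w)/(-1 + v)
d = -1/6 (d = -1*(-1/3) + 1*(-1/2) = 1/3 - 1/2 = -1/6 ≈ -0.16667)
Z = -1/6 ≈ -0.16667
E(-3, G(3, -1))*(Z + y) - 462 = ((-2 - 3)/(-1 - 2))*(-1/6 - 11) - 462 = (-5/(-3))*(-67/6) - 462 = -1/3*(-5)*(-67/6) - 462 = (5/3)*(-67/6) - 462 = -335/18 - 462 = -8651/18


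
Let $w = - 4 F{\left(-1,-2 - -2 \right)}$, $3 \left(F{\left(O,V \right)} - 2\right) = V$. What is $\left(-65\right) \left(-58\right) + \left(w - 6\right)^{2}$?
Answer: $3966$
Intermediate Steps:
$F{\left(O,V \right)} = 2 + \frac{V}{3}$
$w = -8$ ($w = - 4 \left(2 + \frac{-2 - -2}{3}\right) = - 4 \left(2 + \frac{-2 + 2}{3}\right) = - 4 \left(2 + \frac{1}{3} \cdot 0\right) = - 4 \left(2 + 0\right) = \left(-4\right) 2 = -8$)
$\left(-65\right) \left(-58\right) + \left(w - 6\right)^{2} = \left(-65\right) \left(-58\right) + \left(-8 - 6\right)^{2} = 3770 + \left(-14\right)^{2} = 3770 + 196 = 3966$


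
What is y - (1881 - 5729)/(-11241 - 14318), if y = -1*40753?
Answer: -1041609775/25559 ≈ -40753.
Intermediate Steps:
y = -40753
y - (1881 - 5729)/(-11241 - 14318) = -40753 - (1881 - 5729)/(-11241 - 14318) = -40753 - (-3848)/(-25559) = -40753 - (-3848)*(-1)/25559 = -40753 - 1*3848/25559 = -40753 - 3848/25559 = -1041609775/25559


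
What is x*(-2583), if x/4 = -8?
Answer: 82656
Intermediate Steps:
x = -32 (x = 4*(-8) = -32)
x*(-2583) = -32*(-2583) = 82656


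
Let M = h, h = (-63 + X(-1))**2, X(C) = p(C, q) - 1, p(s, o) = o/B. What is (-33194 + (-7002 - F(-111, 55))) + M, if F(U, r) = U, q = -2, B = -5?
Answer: -901001/25 ≈ -36040.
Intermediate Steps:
p(s, o) = -o/5 (p(s, o) = o/(-5) = o*(-1/5) = -o/5)
X(C) = -3/5 (X(C) = -1/5*(-2) - 1 = 2/5 - 1 = -3/5)
h = 101124/25 (h = (-63 - 3/5)**2 = (-318/5)**2 = 101124/25 ≈ 4045.0)
M = 101124/25 ≈ 4045.0
(-33194 + (-7002 - F(-111, 55))) + M = (-33194 + (-7002 - 1*(-111))) + 101124/25 = (-33194 + (-7002 + 111)) + 101124/25 = (-33194 - 6891) + 101124/25 = -40085 + 101124/25 = -901001/25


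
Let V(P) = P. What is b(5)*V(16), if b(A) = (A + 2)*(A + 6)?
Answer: 1232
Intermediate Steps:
b(A) = (2 + A)*(6 + A)
b(5)*V(16) = (12 + 5² + 8*5)*16 = (12 + 25 + 40)*16 = 77*16 = 1232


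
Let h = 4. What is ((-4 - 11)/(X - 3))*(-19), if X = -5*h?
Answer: -285/23 ≈ -12.391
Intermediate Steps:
X = -20 (X = -5*4 = -20)
((-4 - 11)/(X - 3))*(-19) = ((-4 - 11)/(-20 - 3))*(-19) = -15/(-23)*(-19) = -15*(-1/23)*(-19) = (15/23)*(-19) = -285/23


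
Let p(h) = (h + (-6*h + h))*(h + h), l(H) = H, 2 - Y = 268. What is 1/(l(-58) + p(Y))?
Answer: -1/566106 ≈ -1.7665e-6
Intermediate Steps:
Y = -266 (Y = 2 - 1*268 = 2 - 268 = -266)
p(h) = -8*h**2 (p(h) = (h - 5*h)*(2*h) = (-4*h)*(2*h) = -8*h**2)
1/(l(-58) + p(Y)) = 1/(-58 - 8*(-266)**2) = 1/(-58 - 8*70756) = 1/(-58 - 566048) = 1/(-566106) = -1/566106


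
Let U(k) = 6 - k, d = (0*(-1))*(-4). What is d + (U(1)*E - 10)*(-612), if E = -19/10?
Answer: 11934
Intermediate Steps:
d = 0 (d = 0*(-4) = 0)
E = -19/10 (E = -19*⅒ = -19/10 ≈ -1.9000)
d + (U(1)*E - 10)*(-612) = 0 + ((6 - 1*1)*(-19/10) - 10)*(-612) = 0 + ((6 - 1)*(-19/10) - 10)*(-612) = 0 + (5*(-19/10) - 10)*(-612) = 0 + (-19/2 - 10)*(-612) = 0 - 39/2*(-612) = 0 + 11934 = 11934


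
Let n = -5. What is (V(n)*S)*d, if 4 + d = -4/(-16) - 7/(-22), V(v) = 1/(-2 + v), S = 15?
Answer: 2265/308 ≈ 7.3539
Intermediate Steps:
d = -151/44 (d = -4 + (-4/(-16) - 7/(-22)) = -4 + (-4*(-1/16) - 7*(-1/22)) = -4 + (¼ + 7/22) = -4 + 25/44 = -151/44 ≈ -3.4318)
(V(n)*S)*d = (15/(-2 - 5))*(-151/44) = (15/(-7))*(-151/44) = -⅐*15*(-151/44) = -15/7*(-151/44) = 2265/308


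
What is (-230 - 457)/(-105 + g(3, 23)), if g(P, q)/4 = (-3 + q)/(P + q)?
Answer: 8931/1325 ≈ 6.7404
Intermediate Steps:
g(P, q) = 4*(-3 + q)/(P + q) (g(P, q) = 4*((-3 + q)/(P + q)) = 4*(-3 + q)/(P + q))
(-230 - 457)/(-105 + g(3, 23)) = (-230 - 457)/(-105 + 4*(-3 + 23)/(3 + 23)) = -687/(-105 + 4*20/26) = -687/(-105 + 4*(1/26)*20) = -687/(-105 + 40/13) = -687/(-1325/13) = -687*(-13/1325) = 8931/1325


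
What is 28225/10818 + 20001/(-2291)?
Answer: -151707343/24784038 ≈ -6.1212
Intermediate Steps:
28225/10818 + 20001/(-2291) = 28225*(1/10818) + 20001*(-1/2291) = 28225/10818 - 20001/2291 = -151707343/24784038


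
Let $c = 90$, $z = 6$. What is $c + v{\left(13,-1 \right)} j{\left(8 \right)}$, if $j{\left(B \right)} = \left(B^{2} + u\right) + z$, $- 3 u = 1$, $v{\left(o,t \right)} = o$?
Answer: $\frac{2987}{3} \approx 995.67$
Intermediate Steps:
$u = - \frac{1}{3}$ ($u = \left(- \frac{1}{3}\right) 1 = - \frac{1}{3} \approx -0.33333$)
$j{\left(B \right)} = \frac{17}{3} + B^{2}$ ($j{\left(B \right)} = \left(B^{2} - \frac{1}{3}\right) + 6 = \left(- \frac{1}{3} + B^{2}\right) + 6 = \frac{17}{3} + B^{2}$)
$c + v{\left(13,-1 \right)} j{\left(8 \right)} = 90 + 13 \left(\frac{17}{3} + 8^{2}\right) = 90 + 13 \left(\frac{17}{3} + 64\right) = 90 + 13 \cdot \frac{209}{3} = 90 + \frac{2717}{3} = \frac{2987}{3}$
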